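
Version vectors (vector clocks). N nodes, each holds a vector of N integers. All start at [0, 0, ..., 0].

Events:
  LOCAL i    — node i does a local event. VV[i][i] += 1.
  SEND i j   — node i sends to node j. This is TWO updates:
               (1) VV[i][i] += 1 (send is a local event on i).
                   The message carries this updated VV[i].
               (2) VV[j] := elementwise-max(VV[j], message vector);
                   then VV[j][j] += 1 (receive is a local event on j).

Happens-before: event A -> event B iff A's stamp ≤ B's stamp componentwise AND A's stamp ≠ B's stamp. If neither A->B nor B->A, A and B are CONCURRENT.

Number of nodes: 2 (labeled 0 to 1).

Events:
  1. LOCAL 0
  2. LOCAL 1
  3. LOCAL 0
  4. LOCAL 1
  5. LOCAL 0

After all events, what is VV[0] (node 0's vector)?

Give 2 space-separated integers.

Initial: VV[0]=[0, 0]
Initial: VV[1]=[0, 0]
Event 1: LOCAL 0: VV[0][0]++ -> VV[0]=[1, 0]
Event 2: LOCAL 1: VV[1][1]++ -> VV[1]=[0, 1]
Event 3: LOCAL 0: VV[0][0]++ -> VV[0]=[2, 0]
Event 4: LOCAL 1: VV[1][1]++ -> VV[1]=[0, 2]
Event 5: LOCAL 0: VV[0][0]++ -> VV[0]=[3, 0]
Final vectors: VV[0]=[3, 0]; VV[1]=[0, 2]

Answer: 3 0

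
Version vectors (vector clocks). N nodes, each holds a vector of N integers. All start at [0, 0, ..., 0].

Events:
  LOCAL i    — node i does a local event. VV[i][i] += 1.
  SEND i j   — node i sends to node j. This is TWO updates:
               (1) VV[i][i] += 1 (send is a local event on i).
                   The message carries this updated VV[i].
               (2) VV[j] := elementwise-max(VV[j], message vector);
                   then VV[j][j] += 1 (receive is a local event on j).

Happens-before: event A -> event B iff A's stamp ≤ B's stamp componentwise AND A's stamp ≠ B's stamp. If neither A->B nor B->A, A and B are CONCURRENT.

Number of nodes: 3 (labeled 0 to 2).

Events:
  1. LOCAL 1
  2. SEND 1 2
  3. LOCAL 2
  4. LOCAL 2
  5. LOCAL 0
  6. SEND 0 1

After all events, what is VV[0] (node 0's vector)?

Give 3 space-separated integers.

Initial: VV[0]=[0, 0, 0]
Initial: VV[1]=[0, 0, 0]
Initial: VV[2]=[0, 0, 0]
Event 1: LOCAL 1: VV[1][1]++ -> VV[1]=[0, 1, 0]
Event 2: SEND 1->2: VV[1][1]++ -> VV[1]=[0, 2, 0], msg_vec=[0, 2, 0]; VV[2]=max(VV[2],msg_vec) then VV[2][2]++ -> VV[2]=[0, 2, 1]
Event 3: LOCAL 2: VV[2][2]++ -> VV[2]=[0, 2, 2]
Event 4: LOCAL 2: VV[2][2]++ -> VV[2]=[0, 2, 3]
Event 5: LOCAL 0: VV[0][0]++ -> VV[0]=[1, 0, 0]
Event 6: SEND 0->1: VV[0][0]++ -> VV[0]=[2, 0, 0], msg_vec=[2, 0, 0]; VV[1]=max(VV[1],msg_vec) then VV[1][1]++ -> VV[1]=[2, 3, 0]
Final vectors: VV[0]=[2, 0, 0]; VV[1]=[2, 3, 0]; VV[2]=[0, 2, 3]

Answer: 2 0 0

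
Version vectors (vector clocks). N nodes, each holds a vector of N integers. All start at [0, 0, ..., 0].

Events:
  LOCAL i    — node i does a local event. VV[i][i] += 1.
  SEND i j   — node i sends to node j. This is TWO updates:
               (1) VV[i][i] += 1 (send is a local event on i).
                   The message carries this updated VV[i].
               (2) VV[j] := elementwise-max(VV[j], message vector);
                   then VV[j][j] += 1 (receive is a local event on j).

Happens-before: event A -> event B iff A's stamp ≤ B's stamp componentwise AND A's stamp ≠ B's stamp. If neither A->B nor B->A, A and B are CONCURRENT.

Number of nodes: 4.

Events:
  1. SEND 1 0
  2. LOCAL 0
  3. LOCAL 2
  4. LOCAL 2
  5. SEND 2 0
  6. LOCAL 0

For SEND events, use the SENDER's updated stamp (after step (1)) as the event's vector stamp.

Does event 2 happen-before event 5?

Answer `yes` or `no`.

Answer: no

Derivation:
Initial: VV[0]=[0, 0, 0, 0]
Initial: VV[1]=[0, 0, 0, 0]
Initial: VV[2]=[0, 0, 0, 0]
Initial: VV[3]=[0, 0, 0, 0]
Event 1: SEND 1->0: VV[1][1]++ -> VV[1]=[0, 1, 0, 0], msg_vec=[0, 1, 0, 0]; VV[0]=max(VV[0],msg_vec) then VV[0][0]++ -> VV[0]=[1, 1, 0, 0]
Event 2: LOCAL 0: VV[0][0]++ -> VV[0]=[2, 1, 0, 0]
Event 3: LOCAL 2: VV[2][2]++ -> VV[2]=[0, 0, 1, 0]
Event 4: LOCAL 2: VV[2][2]++ -> VV[2]=[0, 0, 2, 0]
Event 5: SEND 2->0: VV[2][2]++ -> VV[2]=[0, 0, 3, 0], msg_vec=[0, 0, 3, 0]; VV[0]=max(VV[0],msg_vec) then VV[0][0]++ -> VV[0]=[3, 1, 3, 0]
Event 6: LOCAL 0: VV[0][0]++ -> VV[0]=[4, 1, 3, 0]
Event 2 stamp: [2, 1, 0, 0]
Event 5 stamp: [0, 0, 3, 0]
[2, 1, 0, 0] <= [0, 0, 3, 0]? False. Equal? False. Happens-before: False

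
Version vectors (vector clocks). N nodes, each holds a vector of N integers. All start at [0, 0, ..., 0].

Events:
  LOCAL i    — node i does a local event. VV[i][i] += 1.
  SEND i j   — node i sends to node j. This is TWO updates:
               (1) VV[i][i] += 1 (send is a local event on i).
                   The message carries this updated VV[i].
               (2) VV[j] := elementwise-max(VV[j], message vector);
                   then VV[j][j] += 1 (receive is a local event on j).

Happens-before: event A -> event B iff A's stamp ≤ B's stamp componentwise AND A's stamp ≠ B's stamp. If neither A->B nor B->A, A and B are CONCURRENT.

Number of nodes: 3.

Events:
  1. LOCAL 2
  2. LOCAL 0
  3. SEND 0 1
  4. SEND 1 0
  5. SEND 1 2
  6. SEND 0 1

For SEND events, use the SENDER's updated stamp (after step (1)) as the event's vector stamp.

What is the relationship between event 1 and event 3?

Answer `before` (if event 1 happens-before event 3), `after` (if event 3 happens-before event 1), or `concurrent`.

Initial: VV[0]=[0, 0, 0]
Initial: VV[1]=[0, 0, 0]
Initial: VV[2]=[0, 0, 0]
Event 1: LOCAL 2: VV[2][2]++ -> VV[2]=[0, 0, 1]
Event 2: LOCAL 0: VV[0][0]++ -> VV[0]=[1, 0, 0]
Event 3: SEND 0->1: VV[0][0]++ -> VV[0]=[2, 0, 0], msg_vec=[2, 0, 0]; VV[1]=max(VV[1],msg_vec) then VV[1][1]++ -> VV[1]=[2, 1, 0]
Event 4: SEND 1->0: VV[1][1]++ -> VV[1]=[2, 2, 0], msg_vec=[2, 2, 0]; VV[0]=max(VV[0],msg_vec) then VV[0][0]++ -> VV[0]=[3, 2, 0]
Event 5: SEND 1->2: VV[1][1]++ -> VV[1]=[2, 3, 0], msg_vec=[2, 3, 0]; VV[2]=max(VV[2],msg_vec) then VV[2][2]++ -> VV[2]=[2, 3, 2]
Event 6: SEND 0->1: VV[0][0]++ -> VV[0]=[4, 2, 0], msg_vec=[4, 2, 0]; VV[1]=max(VV[1],msg_vec) then VV[1][1]++ -> VV[1]=[4, 4, 0]
Event 1 stamp: [0, 0, 1]
Event 3 stamp: [2, 0, 0]
[0, 0, 1] <= [2, 0, 0]? False
[2, 0, 0] <= [0, 0, 1]? False
Relation: concurrent

Answer: concurrent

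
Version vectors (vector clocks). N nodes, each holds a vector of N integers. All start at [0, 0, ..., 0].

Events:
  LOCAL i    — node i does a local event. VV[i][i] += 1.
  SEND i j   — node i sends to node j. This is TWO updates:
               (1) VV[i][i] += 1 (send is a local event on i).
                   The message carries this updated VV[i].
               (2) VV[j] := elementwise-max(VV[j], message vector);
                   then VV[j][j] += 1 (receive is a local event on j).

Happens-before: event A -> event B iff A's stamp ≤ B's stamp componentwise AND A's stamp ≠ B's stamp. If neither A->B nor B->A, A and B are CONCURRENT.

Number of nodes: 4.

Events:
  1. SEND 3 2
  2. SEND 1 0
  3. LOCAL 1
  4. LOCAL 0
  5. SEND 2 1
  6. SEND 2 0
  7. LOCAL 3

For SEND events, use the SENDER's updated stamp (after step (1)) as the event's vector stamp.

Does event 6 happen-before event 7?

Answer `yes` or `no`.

Initial: VV[0]=[0, 0, 0, 0]
Initial: VV[1]=[0, 0, 0, 0]
Initial: VV[2]=[0, 0, 0, 0]
Initial: VV[3]=[0, 0, 0, 0]
Event 1: SEND 3->2: VV[3][3]++ -> VV[3]=[0, 0, 0, 1], msg_vec=[0, 0, 0, 1]; VV[2]=max(VV[2],msg_vec) then VV[2][2]++ -> VV[2]=[0, 0, 1, 1]
Event 2: SEND 1->0: VV[1][1]++ -> VV[1]=[0, 1, 0, 0], msg_vec=[0, 1, 0, 0]; VV[0]=max(VV[0],msg_vec) then VV[0][0]++ -> VV[0]=[1, 1, 0, 0]
Event 3: LOCAL 1: VV[1][1]++ -> VV[1]=[0, 2, 0, 0]
Event 4: LOCAL 0: VV[0][0]++ -> VV[0]=[2, 1, 0, 0]
Event 5: SEND 2->1: VV[2][2]++ -> VV[2]=[0, 0, 2, 1], msg_vec=[0, 0, 2, 1]; VV[1]=max(VV[1],msg_vec) then VV[1][1]++ -> VV[1]=[0, 3, 2, 1]
Event 6: SEND 2->0: VV[2][2]++ -> VV[2]=[0, 0, 3, 1], msg_vec=[0, 0, 3, 1]; VV[0]=max(VV[0],msg_vec) then VV[0][0]++ -> VV[0]=[3, 1, 3, 1]
Event 7: LOCAL 3: VV[3][3]++ -> VV[3]=[0, 0, 0, 2]
Event 6 stamp: [0, 0, 3, 1]
Event 7 stamp: [0, 0, 0, 2]
[0, 0, 3, 1] <= [0, 0, 0, 2]? False. Equal? False. Happens-before: False

Answer: no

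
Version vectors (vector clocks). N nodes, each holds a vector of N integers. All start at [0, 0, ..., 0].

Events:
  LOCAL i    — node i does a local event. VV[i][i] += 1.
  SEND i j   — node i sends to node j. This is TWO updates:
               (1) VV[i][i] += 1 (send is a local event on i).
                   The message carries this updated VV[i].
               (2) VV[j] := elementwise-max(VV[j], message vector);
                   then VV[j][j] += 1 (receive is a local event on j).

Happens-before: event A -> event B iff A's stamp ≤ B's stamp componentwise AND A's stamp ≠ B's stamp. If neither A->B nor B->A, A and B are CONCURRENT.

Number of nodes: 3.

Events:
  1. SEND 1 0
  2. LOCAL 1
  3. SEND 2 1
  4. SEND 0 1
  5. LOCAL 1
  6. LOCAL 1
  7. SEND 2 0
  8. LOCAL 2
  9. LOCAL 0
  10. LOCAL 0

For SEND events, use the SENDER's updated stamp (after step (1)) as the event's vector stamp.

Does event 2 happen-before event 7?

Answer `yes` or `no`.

Answer: no

Derivation:
Initial: VV[0]=[0, 0, 0]
Initial: VV[1]=[0, 0, 0]
Initial: VV[2]=[0, 0, 0]
Event 1: SEND 1->0: VV[1][1]++ -> VV[1]=[0, 1, 0], msg_vec=[0, 1, 0]; VV[0]=max(VV[0],msg_vec) then VV[0][0]++ -> VV[0]=[1, 1, 0]
Event 2: LOCAL 1: VV[1][1]++ -> VV[1]=[0, 2, 0]
Event 3: SEND 2->1: VV[2][2]++ -> VV[2]=[0, 0, 1], msg_vec=[0, 0, 1]; VV[1]=max(VV[1],msg_vec) then VV[1][1]++ -> VV[1]=[0, 3, 1]
Event 4: SEND 0->1: VV[0][0]++ -> VV[0]=[2, 1, 0], msg_vec=[2, 1, 0]; VV[1]=max(VV[1],msg_vec) then VV[1][1]++ -> VV[1]=[2, 4, 1]
Event 5: LOCAL 1: VV[1][1]++ -> VV[1]=[2, 5, 1]
Event 6: LOCAL 1: VV[1][1]++ -> VV[1]=[2, 6, 1]
Event 7: SEND 2->0: VV[2][2]++ -> VV[2]=[0, 0, 2], msg_vec=[0, 0, 2]; VV[0]=max(VV[0],msg_vec) then VV[0][0]++ -> VV[0]=[3, 1, 2]
Event 8: LOCAL 2: VV[2][2]++ -> VV[2]=[0, 0, 3]
Event 9: LOCAL 0: VV[0][0]++ -> VV[0]=[4, 1, 2]
Event 10: LOCAL 0: VV[0][0]++ -> VV[0]=[5, 1, 2]
Event 2 stamp: [0, 2, 0]
Event 7 stamp: [0, 0, 2]
[0, 2, 0] <= [0, 0, 2]? False. Equal? False. Happens-before: False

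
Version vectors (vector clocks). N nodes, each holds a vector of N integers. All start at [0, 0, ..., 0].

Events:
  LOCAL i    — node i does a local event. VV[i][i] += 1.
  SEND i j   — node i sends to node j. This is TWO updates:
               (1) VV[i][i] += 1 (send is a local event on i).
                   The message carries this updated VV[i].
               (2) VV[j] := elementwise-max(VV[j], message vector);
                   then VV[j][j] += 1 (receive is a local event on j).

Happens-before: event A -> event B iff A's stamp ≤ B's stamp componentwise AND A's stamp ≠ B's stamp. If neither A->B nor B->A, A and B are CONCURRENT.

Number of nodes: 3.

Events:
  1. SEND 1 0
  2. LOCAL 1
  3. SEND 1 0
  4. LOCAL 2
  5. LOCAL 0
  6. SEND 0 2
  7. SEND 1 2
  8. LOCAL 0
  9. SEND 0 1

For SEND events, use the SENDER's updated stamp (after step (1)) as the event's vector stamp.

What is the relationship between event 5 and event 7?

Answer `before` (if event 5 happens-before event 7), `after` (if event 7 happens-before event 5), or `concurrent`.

Answer: concurrent

Derivation:
Initial: VV[0]=[0, 0, 0]
Initial: VV[1]=[0, 0, 0]
Initial: VV[2]=[0, 0, 0]
Event 1: SEND 1->0: VV[1][1]++ -> VV[1]=[0, 1, 0], msg_vec=[0, 1, 0]; VV[0]=max(VV[0],msg_vec) then VV[0][0]++ -> VV[0]=[1, 1, 0]
Event 2: LOCAL 1: VV[1][1]++ -> VV[1]=[0, 2, 0]
Event 3: SEND 1->0: VV[1][1]++ -> VV[1]=[0, 3, 0], msg_vec=[0, 3, 0]; VV[0]=max(VV[0],msg_vec) then VV[0][0]++ -> VV[0]=[2, 3, 0]
Event 4: LOCAL 2: VV[2][2]++ -> VV[2]=[0, 0, 1]
Event 5: LOCAL 0: VV[0][0]++ -> VV[0]=[3, 3, 0]
Event 6: SEND 0->2: VV[0][0]++ -> VV[0]=[4, 3, 0], msg_vec=[4, 3, 0]; VV[2]=max(VV[2],msg_vec) then VV[2][2]++ -> VV[2]=[4, 3, 2]
Event 7: SEND 1->2: VV[1][1]++ -> VV[1]=[0, 4, 0], msg_vec=[0, 4, 0]; VV[2]=max(VV[2],msg_vec) then VV[2][2]++ -> VV[2]=[4, 4, 3]
Event 8: LOCAL 0: VV[0][0]++ -> VV[0]=[5, 3, 0]
Event 9: SEND 0->1: VV[0][0]++ -> VV[0]=[6, 3, 0], msg_vec=[6, 3, 0]; VV[1]=max(VV[1],msg_vec) then VV[1][1]++ -> VV[1]=[6, 5, 0]
Event 5 stamp: [3, 3, 0]
Event 7 stamp: [0, 4, 0]
[3, 3, 0] <= [0, 4, 0]? False
[0, 4, 0] <= [3, 3, 0]? False
Relation: concurrent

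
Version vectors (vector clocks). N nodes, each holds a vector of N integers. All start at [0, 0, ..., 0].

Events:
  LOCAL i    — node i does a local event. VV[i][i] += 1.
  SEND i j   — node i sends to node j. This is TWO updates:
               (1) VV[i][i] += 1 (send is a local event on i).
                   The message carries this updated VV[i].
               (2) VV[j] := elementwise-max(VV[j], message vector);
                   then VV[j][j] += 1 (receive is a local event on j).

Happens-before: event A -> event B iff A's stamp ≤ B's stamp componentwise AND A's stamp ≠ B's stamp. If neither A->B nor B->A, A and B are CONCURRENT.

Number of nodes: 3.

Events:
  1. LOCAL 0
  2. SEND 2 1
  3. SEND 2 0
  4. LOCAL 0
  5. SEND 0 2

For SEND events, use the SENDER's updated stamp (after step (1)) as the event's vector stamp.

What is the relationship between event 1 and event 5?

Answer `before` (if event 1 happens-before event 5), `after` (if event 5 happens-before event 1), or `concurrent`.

Initial: VV[0]=[0, 0, 0]
Initial: VV[1]=[0, 0, 0]
Initial: VV[2]=[0, 0, 0]
Event 1: LOCAL 0: VV[0][0]++ -> VV[0]=[1, 0, 0]
Event 2: SEND 2->1: VV[2][2]++ -> VV[2]=[0, 0, 1], msg_vec=[0, 0, 1]; VV[1]=max(VV[1],msg_vec) then VV[1][1]++ -> VV[1]=[0, 1, 1]
Event 3: SEND 2->0: VV[2][2]++ -> VV[2]=[0, 0, 2], msg_vec=[0, 0, 2]; VV[0]=max(VV[0],msg_vec) then VV[0][0]++ -> VV[0]=[2, 0, 2]
Event 4: LOCAL 0: VV[0][0]++ -> VV[0]=[3, 0, 2]
Event 5: SEND 0->2: VV[0][0]++ -> VV[0]=[4, 0, 2], msg_vec=[4, 0, 2]; VV[2]=max(VV[2],msg_vec) then VV[2][2]++ -> VV[2]=[4, 0, 3]
Event 1 stamp: [1, 0, 0]
Event 5 stamp: [4, 0, 2]
[1, 0, 0] <= [4, 0, 2]? True
[4, 0, 2] <= [1, 0, 0]? False
Relation: before

Answer: before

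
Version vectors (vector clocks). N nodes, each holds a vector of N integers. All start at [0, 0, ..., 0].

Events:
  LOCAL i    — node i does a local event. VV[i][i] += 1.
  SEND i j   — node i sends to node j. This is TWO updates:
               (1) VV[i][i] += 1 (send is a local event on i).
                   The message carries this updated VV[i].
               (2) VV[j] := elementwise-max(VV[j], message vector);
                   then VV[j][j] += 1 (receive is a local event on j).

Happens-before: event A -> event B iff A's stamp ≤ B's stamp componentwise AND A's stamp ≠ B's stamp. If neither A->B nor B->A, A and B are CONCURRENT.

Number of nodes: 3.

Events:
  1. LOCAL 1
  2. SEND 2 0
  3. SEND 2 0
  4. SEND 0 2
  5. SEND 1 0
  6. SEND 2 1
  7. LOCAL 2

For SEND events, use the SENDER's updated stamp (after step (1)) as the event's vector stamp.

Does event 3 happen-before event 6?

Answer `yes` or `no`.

Answer: yes

Derivation:
Initial: VV[0]=[0, 0, 0]
Initial: VV[1]=[0, 0, 0]
Initial: VV[2]=[0, 0, 0]
Event 1: LOCAL 1: VV[1][1]++ -> VV[1]=[0, 1, 0]
Event 2: SEND 2->0: VV[2][2]++ -> VV[2]=[0, 0, 1], msg_vec=[0, 0, 1]; VV[0]=max(VV[0],msg_vec) then VV[0][0]++ -> VV[0]=[1, 0, 1]
Event 3: SEND 2->0: VV[2][2]++ -> VV[2]=[0, 0, 2], msg_vec=[0, 0, 2]; VV[0]=max(VV[0],msg_vec) then VV[0][0]++ -> VV[0]=[2, 0, 2]
Event 4: SEND 0->2: VV[0][0]++ -> VV[0]=[3, 0, 2], msg_vec=[3, 0, 2]; VV[2]=max(VV[2],msg_vec) then VV[2][2]++ -> VV[2]=[3, 0, 3]
Event 5: SEND 1->0: VV[1][1]++ -> VV[1]=[0, 2, 0], msg_vec=[0, 2, 0]; VV[0]=max(VV[0],msg_vec) then VV[0][0]++ -> VV[0]=[4, 2, 2]
Event 6: SEND 2->1: VV[2][2]++ -> VV[2]=[3, 0, 4], msg_vec=[3, 0, 4]; VV[1]=max(VV[1],msg_vec) then VV[1][1]++ -> VV[1]=[3, 3, 4]
Event 7: LOCAL 2: VV[2][2]++ -> VV[2]=[3, 0, 5]
Event 3 stamp: [0, 0, 2]
Event 6 stamp: [3, 0, 4]
[0, 0, 2] <= [3, 0, 4]? True. Equal? False. Happens-before: True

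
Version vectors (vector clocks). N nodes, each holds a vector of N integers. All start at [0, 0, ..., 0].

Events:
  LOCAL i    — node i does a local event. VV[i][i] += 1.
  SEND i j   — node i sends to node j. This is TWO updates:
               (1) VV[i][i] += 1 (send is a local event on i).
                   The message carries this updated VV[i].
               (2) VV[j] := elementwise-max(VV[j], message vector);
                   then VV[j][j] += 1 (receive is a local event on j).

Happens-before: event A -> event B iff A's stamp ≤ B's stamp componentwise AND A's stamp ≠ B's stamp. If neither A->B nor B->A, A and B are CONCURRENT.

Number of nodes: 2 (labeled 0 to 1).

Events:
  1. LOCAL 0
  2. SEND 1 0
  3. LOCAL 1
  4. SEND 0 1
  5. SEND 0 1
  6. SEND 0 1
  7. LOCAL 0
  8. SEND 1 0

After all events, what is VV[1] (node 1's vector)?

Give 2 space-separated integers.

Answer: 5 6

Derivation:
Initial: VV[0]=[0, 0]
Initial: VV[1]=[0, 0]
Event 1: LOCAL 0: VV[0][0]++ -> VV[0]=[1, 0]
Event 2: SEND 1->0: VV[1][1]++ -> VV[1]=[0, 1], msg_vec=[0, 1]; VV[0]=max(VV[0],msg_vec) then VV[0][0]++ -> VV[0]=[2, 1]
Event 3: LOCAL 1: VV[1][1]++ -> VV[1]=[0, 2]
Event 4: SEND 0->1: VV[0][0]++ -> VV[0]=[3, 1], msg_vec=[3, 1]; VV[1]=max(VV[1],msg_vec) then VV[1][1]++ -> VV[1]=[3, 3]
Event 5: SEND 0->1: VV[0][0]++ -> VV[0]=[4, 1], msg_vec=[4, 1]; VV[1]=max(VV[1],msg_vec) then VV[1][1]++ -> VV[1]=[4, 4]
Event 6: SEND 0->1: VV[0][0]++ -> VV[0]=[5, 1], msg_vec=[5, 1]; VV[1]=max(VV[1],msg_vec) then VV[1][1]++ -> VV[1]=[5, 5]
Event 7: LOCAL 0: VV[0][0]++ -> VV[0]=[6, 1]
Event 8: SEND 1->0: VV[1][1]++ -> VV[1]=[5, 6], msg_vec=[5, 6]; VV[0]=max(VV[0],msg_vec) then VV[0][0]++ -> VV[0]=[7, 6]
Final vectors: VV[0]=[7, 6]; VV[1]=[5, 6]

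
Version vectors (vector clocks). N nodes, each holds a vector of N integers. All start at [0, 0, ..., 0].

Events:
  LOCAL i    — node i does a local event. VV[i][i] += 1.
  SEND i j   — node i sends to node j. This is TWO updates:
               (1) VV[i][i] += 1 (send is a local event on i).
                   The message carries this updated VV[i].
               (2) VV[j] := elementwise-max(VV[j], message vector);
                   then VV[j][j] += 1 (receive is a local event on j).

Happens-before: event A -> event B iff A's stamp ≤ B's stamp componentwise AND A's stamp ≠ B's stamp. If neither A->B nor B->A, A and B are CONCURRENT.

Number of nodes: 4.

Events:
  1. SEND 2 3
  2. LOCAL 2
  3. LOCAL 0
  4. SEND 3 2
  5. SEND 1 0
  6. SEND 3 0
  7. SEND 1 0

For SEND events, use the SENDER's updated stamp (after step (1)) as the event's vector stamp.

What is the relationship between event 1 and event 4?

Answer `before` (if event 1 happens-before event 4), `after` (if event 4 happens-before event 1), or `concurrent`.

Answer: before

Derivation:
Initial: VV[0]=[0, 0, 0, 0]
Initial: VV[1]=[0, 0, 0, 0]
Initial: VV[2]=[0, 0, 0, 0]
Initial: VV[3]=[0, 0, 0, 0]
Event 1: SEND 2->3: VV[2][2]++ -> VV[2]=[0, 0, 1, 0], msg_vec=[0, 0, 1, 0]; VV[3]=max(VV[3],msg_vec) then VV[3][3]++ -> VV[3]=[0, 0, 1, 1]
Event 2: LOCAL 2: VV[2][2]++ -> VV[2]=[0, 0, 2, 0]
Event 3: LOCAL 0: VV[0][0]++ -> VV[0]=[1, 0, 0, 0]
Event 4: SEND 3->2: VV[3][3]++ -> VV[3]=[0, 0, 1, 2], msg_vec=[0, 0, 1, 2]; VV[2]=max(VV[2],msg_vec) then VV[2][2]++ -> VV[2]=[0, 0, 3, 2]
Event 5: SEND 1->0: VV[1][1]++ -> VV[1]=[0, 1, 0, 0], msg_vec=[0, 1, 0, 0]; VV[0]=max(VV[0],msg_vec) then VV[0][0]++ -> VV[0]=[2, 1, 0, 0]
Event 6: SEND 3->0: VV[3][3]++ -> VV[3]=[0, 0, 1, 3], msg_vec=[0, 0, 1, 3]; VV[0]=max(VV[0],msg_vec) then VV[0][0]++ -> VV[0]=[3, 1, 1, 3]
Event 7: SEND 1->0: VV[1][1]++ -> VV[1]=[0, 2, 0, 0], msg_vec=[0, 2, 0, 0]; VV[0]=max(VV[0],msg_vec) then VV[0][0]++ -> VV[0]=[4, 2, 1, 3]
Event 1 stamp: [0, 0, 1, 0]
Event 4 stamp: [0, 0, 1, 2]
[0, 0, 1, 0] <= [0, 0, 1, 2]? True
[0, 0, 1, 2] <= [0, 0, 1, 0]? False
Relation: before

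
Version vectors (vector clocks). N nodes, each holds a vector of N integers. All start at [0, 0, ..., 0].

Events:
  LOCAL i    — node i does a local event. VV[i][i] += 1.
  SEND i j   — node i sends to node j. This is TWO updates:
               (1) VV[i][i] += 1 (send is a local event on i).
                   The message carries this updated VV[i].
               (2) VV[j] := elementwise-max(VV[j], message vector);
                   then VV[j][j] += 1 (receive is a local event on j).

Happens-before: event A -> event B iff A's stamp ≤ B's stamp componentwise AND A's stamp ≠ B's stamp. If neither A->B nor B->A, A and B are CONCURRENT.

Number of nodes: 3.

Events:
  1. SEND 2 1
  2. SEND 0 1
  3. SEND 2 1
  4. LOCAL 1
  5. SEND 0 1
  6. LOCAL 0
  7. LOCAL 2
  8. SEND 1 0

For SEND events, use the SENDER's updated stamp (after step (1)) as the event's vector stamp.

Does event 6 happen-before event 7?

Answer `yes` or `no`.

Initial: VV[0]=[0, 0, 0]
Initial: VV[1]=[0, 0, 0]
Initial: VV[2]=[0, 0, 0]
Event 1: SEND 2->1: VV[2][2]++ -> VV[2]=[0, 0, 1], msg_vec=[0, 0, 1]; VV[1]=max(VV[1],msg_vec) then VV[1][1]++ -> VV[1]=[0, 1, 1]
Event 2: SEND 0->1: VV[0][0]++ -> VV[0]=[1, 0, 0], msg_vec=[1, 0, 0]; VV[1]=max(VV[1],msg_vec) then VV[1][1]++ -> VV[1]=[1, 2, 1]
Event 3: SEND 2->1: VV[2][2]++ -> VV[2]=[0, 0, 2], msg_vec=[0, 0, 2]; VV[1]=max(VV[1],msg_vec) then VV[1][1]++ -> VV[1]=[1, 3, 2]
Event 4: LOCAL 1: VV[1][1]++ -> VV[1]=[1, 4, 2]
Event 5: SEND 0->1: VV[0][0]++ -> VV[0]=[2, 0, 0], msg_vec=[2, 0, 0]; VV[1]=max(VV[1],msg_vec) then VV[1][1]++ -> VV[1]=[2, 5, 2]
Event 6: LOCAL 0: VV[0][0]++ -> VV[0]=[3, 0, 0]
Event 7: LOCAL 2: VV[2][2]++ -> VV[2]=[0, 0, 3]
Event 8: SEND 1->0: VV[1][1]++ -> VV[1]=[2, 6, 2], msg_vec=[2, 6, 2]; VV[0]=max(VV[0],msg_vec) then VV[0][0]++ -> VV[0]=[4, 6, 2]
Event 6 stamp: [3, 0, 0]
Event 7 stamp: [0, 0, 3]
[3, 0, 0] <= [0, 0, 3]? False. Equal? False. Happens-before: False

Answer: no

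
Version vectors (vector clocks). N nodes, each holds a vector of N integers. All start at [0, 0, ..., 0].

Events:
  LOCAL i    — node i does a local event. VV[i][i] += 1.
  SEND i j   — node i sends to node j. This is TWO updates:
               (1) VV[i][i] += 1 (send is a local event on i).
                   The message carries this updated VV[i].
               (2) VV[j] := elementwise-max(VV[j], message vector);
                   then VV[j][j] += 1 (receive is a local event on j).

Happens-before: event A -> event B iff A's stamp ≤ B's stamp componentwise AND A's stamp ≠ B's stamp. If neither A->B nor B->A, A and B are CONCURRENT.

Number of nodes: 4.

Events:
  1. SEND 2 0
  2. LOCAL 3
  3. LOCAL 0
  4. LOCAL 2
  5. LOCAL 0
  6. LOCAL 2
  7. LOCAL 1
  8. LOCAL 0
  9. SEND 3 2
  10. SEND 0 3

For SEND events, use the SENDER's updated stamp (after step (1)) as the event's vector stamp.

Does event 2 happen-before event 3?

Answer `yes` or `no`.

Initial: VV[0]=[0, 0, 0, 0]
Initial: VV[1]=[0, 0, 0, 0]
Initial: VV[2]=[0, 0, 0, 0]
Initial: VV[3]=[0, 0, 0, 0]
Event 1: SEND 2->0: VV[2][2]++ -> VV[2]=[0, 0, 1, 0], msg_vec=[0, 0, 1, 0]; VV[0]=max(VV[0],msg_vec) then VV[0][0]++ -> VV[0]=[1, 0, 1, 0]
Event 2: LOCAL 3: VV[3][3]++ -> VV[3]=[0, 0, 0, 1]
Event 3: LOCAL 0: VV[0][0]++ -> VV[0]=[2, 0, 1, 0]
Event 4: LOCAL 2: VV[2][2]++ -> VV[2]=[0, 0, 2, 0]
Event 5: LOCAL 0: VV[0][0]++ -> VV[0]=[3, 0, 1, 0]
Event 6: LOCAL 2: VV[2][2]++ -> VV[2]=[0, 0, 3, 0]
Event 7: LOCAL 1: VV[1][1]++ -> VV[1]=[0, 1, 0, 0]
Event 8: LOCAL 0: VV[0][0]++ -> VV[0]=[4, 0, 1, 0]
Event 9: SEND 3->2: VV[3][3]++ -> VV[3]=[0, 0, 0, 2], msg_vec=[0, 0, 0, 2]; VV[2]=max(VV[2],msg_vec) then VV[2][2]++ -> VV[2]=[0, 0, 4, 2]
Event 10: SEND 0->3: VV[0][0]++ -> VV[0]=[5, 0, 1, 0], msg_vec=[5, 0, 1, 0]; VV[3]=max(VV[3],msg_vec) then VV[3][3]++ -> VV[3]=[5, 0, 1, 3]
Event 2 stamp: [0, 0, 0, 1]
Event 3 stamp: [2, 0, 1, 0]
[0, 0, 0, 1] <= [2, 0, 1, 0]? False. Equal? False. Happens-before: False

Answer: no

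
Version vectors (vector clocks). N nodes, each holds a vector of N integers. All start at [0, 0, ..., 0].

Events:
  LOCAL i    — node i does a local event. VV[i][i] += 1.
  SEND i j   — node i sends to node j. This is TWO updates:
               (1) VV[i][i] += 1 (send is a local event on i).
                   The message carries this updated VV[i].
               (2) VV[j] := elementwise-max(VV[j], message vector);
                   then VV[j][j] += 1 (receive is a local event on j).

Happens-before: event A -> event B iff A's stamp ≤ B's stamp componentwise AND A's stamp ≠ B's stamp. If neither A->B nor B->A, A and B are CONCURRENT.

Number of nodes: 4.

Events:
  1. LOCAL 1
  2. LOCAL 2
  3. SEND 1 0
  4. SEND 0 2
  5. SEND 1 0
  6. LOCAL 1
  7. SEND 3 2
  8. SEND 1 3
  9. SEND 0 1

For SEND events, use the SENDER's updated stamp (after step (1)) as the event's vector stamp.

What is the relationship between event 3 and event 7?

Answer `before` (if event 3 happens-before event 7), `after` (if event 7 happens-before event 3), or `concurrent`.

Initial: VV[0]=[0, 0, 0, 0]
Initial: VV[1]=[0, 0, 0, 0]
Initial: VV[2]=[0, 0, 0, 0]
Initial: VV[3]=[0, 0, 0, 0]
Event 1: LOCAL 1: VV[1][1]++ -> VV[1]=[0, 1, 0, 0]
Event 2: LOCAL 2: VV[2][2]++ -> VV[2]=[0, 0, 1, 0]
Event 3: SEND 1->0: VV[1][1]++ -> VV[1]=[0, 2, 0, 0], msg_vec=[0, 2, 0, 0]; VV[0]=max(VV[0],msg_vec) then VV[0][0]++ -> VV[0]=[1, 2, 0, 0]
Event 4: SEND 0->2: VV[0][0]++ -> VV[0]=[2, 2, 0, 0], msg_vec=[2, 2, 0, 0]; VV[2]=max(VV[2],msg_vec) then VV[2][2]++ -> VV[2]=[2, 2, 2, 0]
Event 5: SEND 1->0: VV[1][1]++ -> VV[1]=[0, 3, 0, 0], msg_vec=[0, 3, 0, 0]; VV[0]=max(VV[0],msg_vec) then VV[0][0]++ -> VV[0]=[3, 3, 0, 0]
Event 6: LOCAL 1: VV[1][1]++ -> VV[1]=[0, 4, 0, 0]
Event 7: SEND 3->2: VV[3][3]++ -> VV[3]=[0, 0, 0, 1], msg_vec=[0, 0, 0, 1]; VV[2]=max(VV[2],msg_vec) then VV[2][2]++ -> VV[2]=[2, 2, 3, 1]
Event 8: SEND 1->3: VV[1][1]++ -> VV[1]=[0, 5, 0, 0], msg_vec=[0, 5, 0, 0]; VV[3]=max(VV[3],msg_vec) then VV[3][3]++ -> VV[3]=[0, 5, 0, 2]
Event 9: SEND 0->1: VV[0][0]++ -> VV[0]=[4, 3, 0, 0], msg_vec=[4, 3, 0, 0]; VV[1]=max(VV[1],msg_vec) then VV[1][1]++ -> VV[1]=[4, 6, 0, 0]
Event 3 stamp: [0, 2, 0, 0]
Event 7 stamp: [0, 0, 0, 1]
[0, 2, 0, 0] <= [0, 0, 0, 1]? False
[0, 0, 0, 1] <= [0, 2, 0, 0]? False
Relation: concurrent

Answer: concurrent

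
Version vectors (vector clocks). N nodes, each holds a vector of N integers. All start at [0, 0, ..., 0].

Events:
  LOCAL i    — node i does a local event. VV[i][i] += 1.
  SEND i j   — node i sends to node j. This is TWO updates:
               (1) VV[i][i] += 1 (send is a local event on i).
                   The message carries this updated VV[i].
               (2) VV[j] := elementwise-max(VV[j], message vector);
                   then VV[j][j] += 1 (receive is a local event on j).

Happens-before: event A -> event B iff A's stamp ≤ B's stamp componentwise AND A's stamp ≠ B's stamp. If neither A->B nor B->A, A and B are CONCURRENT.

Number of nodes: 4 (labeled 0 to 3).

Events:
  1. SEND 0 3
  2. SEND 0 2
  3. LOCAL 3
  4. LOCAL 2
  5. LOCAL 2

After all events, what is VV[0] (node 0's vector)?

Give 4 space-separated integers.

Initial: VV[0]=[0, 0, 0, 0]
Initial: VV[1]=[0, 0, 0, 0]
Initial: VV[2]=[0, 0, 0, 0]
Initial: VV[3]=[0, 0, 0, 0]
Event 1: SEND 0->3: VV[0][0]++ -> VV[0]=[1, 0, 0, 0], msg_vec=[1, 0, 0, 0]; VV[3]=max(VV[3],msg_vec) then VV[3][3]++ -> VV[3]=[1, 0, 0, 1]
Event 2: SEND 0->2: VV[0][0]++ -> VV[0]=[2, 0, 0, 0], msg_vec=[2, 0, 0, 0]; VV[2]=max(VV[2],msg_vec) then VV[2][2]++ -> VV[2]=[2, 0, 1, 0]
Event 3: LOCAL 3: VV[3][3]++ -> VV[3]=[1, 0, 0, 2]
Event 4: LOCAL 2: VV[2][2]++ -> VV[2]=[2, 0, 2, 0]
Event 5: LOCAL 2: VV[2][2]++ -> VV[2]=[2, 0, 3, 0]
Final vectors: VV[0]=[2, 0, 0, 0]; VV[1]=[0, 0, 0, 0]; VV[2]=[2, 0, 3, 0]; VV[3]=[1, 0, 0, 2]

Answer: 2 0 0 0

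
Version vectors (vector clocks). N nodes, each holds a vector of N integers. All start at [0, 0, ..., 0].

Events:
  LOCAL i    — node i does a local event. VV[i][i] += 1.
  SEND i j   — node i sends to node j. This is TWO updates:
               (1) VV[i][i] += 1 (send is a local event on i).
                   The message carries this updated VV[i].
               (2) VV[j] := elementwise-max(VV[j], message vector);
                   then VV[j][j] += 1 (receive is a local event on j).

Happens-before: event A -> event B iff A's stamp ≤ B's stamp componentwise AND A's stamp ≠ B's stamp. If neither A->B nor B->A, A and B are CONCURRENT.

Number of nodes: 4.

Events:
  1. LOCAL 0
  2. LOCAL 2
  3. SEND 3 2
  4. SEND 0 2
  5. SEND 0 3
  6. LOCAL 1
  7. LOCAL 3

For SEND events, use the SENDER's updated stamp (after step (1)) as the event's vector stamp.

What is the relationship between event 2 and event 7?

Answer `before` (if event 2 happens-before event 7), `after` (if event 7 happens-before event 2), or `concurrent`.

Initial: VV[0]=[0, 0, 0, 0]
Initial: VV[1]=[0, 0, 0, 0]
Initial: VV[2]=[0, 0, 0, 0]
Initial: VV[3]=[0, 0, 0, 0]
Event 1: LOCAL 0: VV[0][0]++ -> VV[0]=[1, 0, 0, 0]
Event 2: LOCAL 2: VV[2][2]++ -> VV[2]=[0, 0, 1, 0]
Event 3: SEND 3->2: VV[3][3]++ -> VV[3]=[0, 0, 0, 1], msg_vec=[0, 0, 0, 1]; VV[2]=max(VV[2],msg_vec) then VV[2][2]++ -> VV[2]=[0, 0, 2, 1]
Event 4: SEND 0->2: VV[0][0]++ -> VV[0]=[2, 0, 0, 0], msg_vec=[2, 0, 0, 0]; VV[2]=max(VV[2],msg_vec) then VV[2][2]++ -> VV[2]=[2, 0, 3, 1]
Event 5: SEND 0->3: VV[0][0]++ -> VV[0]=[3, 0, 0, 0], msg_vec=[3, 0, 0, 0]; VV[3]=max(VV[3],msg_vec) then VV[3][3]++ -> VV[3]=[3, 0, 0, 2]
Event 6: LOCAL 1: VV[1][1]++ -> VV[1]=[0, 1, 0, 0]
Event 7: LOCAL 3: VV[3][3]++ -> VV[3]=[3, 0, 0, 3]
Event 2 stamp: [0, 0, 1, 0]
Event 7 stamp: [3, 0, 0, 3]
[0, 0, 1, 0] <= [3, 0, 0, 3]? False
[3, 0, 0, 3] <= [0, 0, 1, 0]? False
Relation: concurrent

Answer: concurrent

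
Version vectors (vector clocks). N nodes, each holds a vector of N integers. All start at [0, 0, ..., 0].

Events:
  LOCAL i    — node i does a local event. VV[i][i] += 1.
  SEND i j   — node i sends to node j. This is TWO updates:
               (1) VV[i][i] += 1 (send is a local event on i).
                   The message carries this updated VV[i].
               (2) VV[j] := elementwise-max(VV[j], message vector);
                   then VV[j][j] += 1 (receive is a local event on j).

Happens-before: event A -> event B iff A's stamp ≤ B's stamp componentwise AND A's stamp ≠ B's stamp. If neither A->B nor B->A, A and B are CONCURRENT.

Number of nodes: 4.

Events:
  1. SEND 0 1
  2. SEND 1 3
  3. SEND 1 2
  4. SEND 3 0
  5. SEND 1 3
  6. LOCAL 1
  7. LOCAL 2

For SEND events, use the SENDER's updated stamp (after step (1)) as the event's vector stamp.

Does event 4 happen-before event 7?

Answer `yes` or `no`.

Answer: no

Derivation:
Initial: VV[0]=[0, 0, 0, 0]
Initial: VV[1]=[0, 0, 0, 0]
Initial: VV[2]=[0, 0, 0, 0]
Initial: VV[3]=[0, 0, 0, 0]
Event 1: SEND 0->1: VV[0][0]++ -> VV[0]=[1, 0, 0, 0], msg_vec=[1, 0, 0, 0]; VV[1]=max(VV[1],msg_vec) then VV[1][1]++ -> VV[1]=[1, 1, 0, 0]
Event 2: SEND 1->3: VV[1][1]++ -> VV[1]=[1, 2, 0, 0], msg_vec=[1, 2, 0, 0]; VV[3]=max(VV[3],msg_vec) then VV[3][3]++ -> VV[3]=[1, 2, 0, 1]
Event 3: SEND 1->2: VV[1][1]++ -> VV[1]=[1, 3, 0, 0], msg_vec=[1, 3, 0, 0]; VV[2]=max(VV[2],msg_vec) then VV[2][2]++ -> VV[2]=[1, 3, 1, 0]
Event 4: SEND 3->0: VV[3][3]++ -> VV[3]=[1, 2, 0, 2], msg_vec=[1, 2, 0, 2]; VV[0]=max(VV[0],msg_vec) then VV[0][0]++ -> VV[0]=[2, 2, 0, 2]
Event 5: SEND 1->3: VV[1][1]++ -> VV[1]=[1, 4, 0, 0], msg_vec=[1, 4, 0, 0]; VV[3]=max(VV[3],msg_vec) then VV[3][3]++ -> VV[3]=[1, 4, 0, 3]
Event 6: LOCAL 1: VV[1][1]++ -> VV[1]=[1, 5, 0, 0]
Event 7: LOCAL 2: VV[2][2]++ -> VV[2]=[1, 3, 2, 0]
Event 4 stamp: [1, 2, 0, 2]
Event 7 stamp: [1, 3, 2, 0]
[1, 2, 0, 2] <= [1, 3, 2, 0]? False. Equal? False. Happens-before: False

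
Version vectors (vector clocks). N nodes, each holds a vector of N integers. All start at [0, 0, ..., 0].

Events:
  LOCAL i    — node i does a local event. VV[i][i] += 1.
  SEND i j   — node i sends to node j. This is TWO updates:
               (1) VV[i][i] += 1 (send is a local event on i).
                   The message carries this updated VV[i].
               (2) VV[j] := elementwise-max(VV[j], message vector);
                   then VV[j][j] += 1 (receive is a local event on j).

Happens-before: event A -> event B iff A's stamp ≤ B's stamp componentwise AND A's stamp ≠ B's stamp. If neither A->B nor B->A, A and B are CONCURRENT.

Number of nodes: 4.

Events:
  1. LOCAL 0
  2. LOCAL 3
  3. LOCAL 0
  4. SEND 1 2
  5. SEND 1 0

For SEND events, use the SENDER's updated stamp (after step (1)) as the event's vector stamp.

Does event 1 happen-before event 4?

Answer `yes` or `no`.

Answer: no

Derivation:
Initial: VV[0]=[0, 0, 0, 0]
Initial: VV[1]=[0, 0, 0, 0]
Initial: VV[2]=[0, 0, 0, 0]
Initial: VV[3]=[0, 0, 0, 0]
Event 1: LOCAL 0: VV[0][0]++ -> VV[0]=[1, 0, 0, 0]
Event 2: LOCAL 3: VV[3][3]++ -> VV[3]=[0, 0, 0, 1]
Event 3: LOCAL 0: VV[0][0]++ -> VV[0]=[2, 0, 0, 0]
Event 4: SEND 1->2: VV[1][1]++ -> VV[1]=[0, 1, 0, 0], msg_vec=[0, 1, 0, 0]; VV[2]=max(VV[2],msg_vec) then VV[2][2]++ -> VV[2]=[0, 1, 1, 0]
Event 5: SEND 1->0: VV[1][1]++ -> VV[1]=[0, 2, 0, 0], msg_vec=[0, 2, 0, 0]; VV[0]=max(VV[0],msg_vec) then VV[0][0]++ -> VV[0]=[3, 2, 0, 0]
Event 1 stamp: [1, 0, 0, 0]
Event 4 stamp: [0, 1, 0, 0]
[1, 0, 0, 0] <= [0, 1, 0, 0]? False. Equal? False. Happens-before: False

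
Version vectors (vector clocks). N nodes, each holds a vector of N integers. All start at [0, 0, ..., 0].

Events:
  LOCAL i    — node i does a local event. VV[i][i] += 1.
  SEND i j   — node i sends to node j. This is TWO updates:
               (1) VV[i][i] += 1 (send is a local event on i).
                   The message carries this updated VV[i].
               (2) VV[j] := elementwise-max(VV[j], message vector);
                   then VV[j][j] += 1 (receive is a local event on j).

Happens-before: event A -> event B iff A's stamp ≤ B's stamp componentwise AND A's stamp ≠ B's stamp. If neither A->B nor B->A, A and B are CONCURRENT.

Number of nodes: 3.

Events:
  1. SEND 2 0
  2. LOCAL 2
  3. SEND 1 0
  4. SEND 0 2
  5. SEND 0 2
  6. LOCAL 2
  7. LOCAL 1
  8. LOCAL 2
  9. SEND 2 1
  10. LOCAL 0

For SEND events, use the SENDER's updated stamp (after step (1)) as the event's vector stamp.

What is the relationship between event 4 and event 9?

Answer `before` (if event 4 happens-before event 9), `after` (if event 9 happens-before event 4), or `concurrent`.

Initial: VV[0]=[0, 0, 0]
Initial: VV[1]=[0, 0, 0]
Initial: VV[2]=[0, 0, 0]
Event 1: SEND 2->0: VV[2][2]++ -> VV[2]=[0, 0, 1], msg_vec=[0, 0, 1]; VV[0]=max(VV[0],msg_vec) then VV[0][0]++ -> VV[0]=[1, 0, 1]
Event 2: LOCAL 2: VV[2][2]++ -> VV[2]=[0, 0, 2]
Event 3: SEND 1->0: VV[1][1]++ -> VV[1]=[0, 1, 0], msg_vec=[0, 1, 0]; VV[0]=max(VV[0],msg_vec) then VV[0][0]++ -> VV[0]=[2, 1, 1]
Event 4: SEND 0->2: VV[0][0]++ -> VV[0]=[3, 1, 1], msg_vec=[3, 1, 1]; VV[2]=max(VV[2],msg_vec) then VV[2][2]++ -> VV[2]=[3, 1, 3]
Event 5: SEND 0->2: VV[0][0]++ -> VV[0]=[4, 1, 1], msg_vec=[4, 1, 1]; VV[2]=max(VV[2],msg_vec) then VV[2][2]++ -> VV[2]=[4, 1, 4]
Event 6: LOCAL 2: VV[2][2]++ -> VV[2]=[4, 1, 5]
Event 7: LOCAL 1: VV[1][1]++ -> VV[1]=[0, 2, 0]
Event 8: LOCAL 2: VV[2][2]++ -> VV[2]=[4, 1, 6]
Event 9: SEND 2->1: VV[2][2]++ -> VV[2]=[4, 1, 7], msg_vec=[4, 1, 7]; VV[1]=max(VV[1],msg_vec) then VV[1][1]++ -> VV[1]=[4, 3, 7]
Event 10: LOCAL 0: VV[0][0]++ -> VV[0]=[5, 1, 1]
Event 4 stamp: [3, 1, 1]
Event 9 stamp: [4, 1, 7]
[3, 1, 1] <= [4, 1, 7]? True
[4, 1, 7] <= [3, 1, 1]? False
Relation: before

Answer: before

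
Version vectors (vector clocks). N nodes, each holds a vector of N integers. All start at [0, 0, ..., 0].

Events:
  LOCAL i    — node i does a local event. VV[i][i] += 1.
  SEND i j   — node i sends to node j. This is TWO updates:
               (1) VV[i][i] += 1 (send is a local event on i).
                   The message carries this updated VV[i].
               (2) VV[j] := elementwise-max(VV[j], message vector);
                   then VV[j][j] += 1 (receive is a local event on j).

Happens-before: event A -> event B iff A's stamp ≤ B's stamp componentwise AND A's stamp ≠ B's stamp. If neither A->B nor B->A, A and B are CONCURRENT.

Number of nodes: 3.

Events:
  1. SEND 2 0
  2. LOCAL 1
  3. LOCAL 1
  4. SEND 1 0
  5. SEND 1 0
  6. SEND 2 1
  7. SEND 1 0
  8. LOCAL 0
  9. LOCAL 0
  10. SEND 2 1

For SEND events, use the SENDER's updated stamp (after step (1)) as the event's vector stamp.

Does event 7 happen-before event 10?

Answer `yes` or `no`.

Initial: VV[0]=[0, 0, 0]
Initial: VV[1]=[0, 0, 0]
Initial: VV[2]=[0, 0, 0]
Event 1: SEND 2->0: VV[2][2]++ -> VV[2]=[0, 0, 1], msg_vec=[0, 0, 1]; VV[0]=max(VV[0],msg_vec) then VV[0][0]++ -> VV[0]=[1, 0, 1]
Event 2: LOCAL 1: VV[1][1]++ -> VV[1]=[0, 1, 0]
Event 3: LOCAL 1: VV[1][1]++ -> VV[1]=[0, 2, 0]
Event 4: SEND 1->0: VV[1][1]++ -> VV[1]=[0, 3, 0], msg_vec=[0, 3, 0]; VV[0]=max(VV[0],msg_vec) then VV[0][0]++ -> VV[0]=[2, 3, 1]
Event 5: SEND 1->0: VV[1][1]++ -> VV[1]=[0, 4, 0], msg_vec=[0, 4, 0]; VV[0]=max(VV[0],msg_vec) then VV[0][0]++ -> VV[0]=[3, 4, 1]
Event 6: SEND 2->1: VV[2][2]++ -> VV[2]=[0, 0, 2], msg_vec=[0, 0, 2]; VV[1]=max(VV[1],msg_vec) then VV[1][1]++ -> VV[1]=[0, 5, 2]
Event 7: SEND 1->0: VV[1][1]++ -> VV[1]=[0, 6, 2], msg_vec=[0, 6, 2]; VV[0]=max(VV[0],msg_vec) then VV[0][0]++ -> VV[0]=[4, 6, 2]
Event 8: LOCAL 0: VV[0][0]++ -> VV[0]=[5, 6, 2]
Event 9: LOCAL 0: VV[0][0]++ -> VV[0]=[6, 6, 2]
Event 10: SEND 2->1: VV[2][2]++ -> VV[2]=[0, 0, 3], msg_vec=[0, 0, 3]; VV[1]=max(VV[1],msg_vec) then VV[1][1]++ -> VV[1]=[0, 7, 3]
Event 7 stamp: [0, 6, 2]
Event 10 stamp: [0, 0, 3]
[0, 6, 2] <= [0, 0, 3]? False. Equal? False. Happens-before: False

Answer: no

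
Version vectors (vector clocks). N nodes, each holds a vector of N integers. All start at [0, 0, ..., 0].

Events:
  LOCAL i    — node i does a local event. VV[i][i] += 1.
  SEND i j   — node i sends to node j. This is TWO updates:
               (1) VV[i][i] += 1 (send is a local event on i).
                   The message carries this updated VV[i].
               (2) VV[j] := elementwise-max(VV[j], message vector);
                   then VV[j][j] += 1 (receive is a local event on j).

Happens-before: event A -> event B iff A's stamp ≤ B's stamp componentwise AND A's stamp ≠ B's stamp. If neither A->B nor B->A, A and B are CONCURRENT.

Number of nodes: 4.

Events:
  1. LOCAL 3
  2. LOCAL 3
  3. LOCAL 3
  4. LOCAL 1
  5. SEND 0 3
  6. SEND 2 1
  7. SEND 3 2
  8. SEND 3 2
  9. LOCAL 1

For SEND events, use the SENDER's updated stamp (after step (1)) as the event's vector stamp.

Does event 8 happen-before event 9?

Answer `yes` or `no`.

Answer: no

Derivation:
Initial: VV[0]=[0, 0, 0, 0]
Initial: VV[1]=[0, 0, 0, 0]
Initial: VV[2]=[0, 0, 0, 0]
Initial: VV[3]=[0, 0, 0, 0]
Event 1: LOCAL 3: VV[3][3]++ -> VV[3]=[0, 0, 0, 1]
Event 2: LOCAL 3: VV[3][3]++ -> VV[3]=[0, 0, 0, 2]
Event 3: LOCAL 3: VV[3][3]++ -> VV[3]=[0, 0, 0, 3]
Event 4: LOCAL 1: VV[1][1]++ -> VV[1]=[0, 1, 0, 0]
Event 5: SEND 0->3: VV[0][0]++ -> VV[0]=[1, 0, 0, 0], msg_vec=[1, 0, 0, 0]; VV[3]=max(VV[3],msg_vec) then VV[3][3]++ -> VV[3]=[1, 0, 0, 4]
Event 6: SEND 2->1: VV[2][2]++ -> VV[2]=[0, 0, 1, 0], msg_vec=[0, 0, 1, 0]; VV[1]=max(VV[1],msg_vec) then VV[1][1]++ -> VV[1]=[0, 2, 1, 0]
Event 7: SEND 3->2: VV[3][3]++ -> VV[3]=[1, 0, 0, 5], msg_vec=[1, 0, 0, 5]; VV[2]=max(VV[2],msg_vec) then VV[2][2]++ -> VV[2]=[1, 0, 2, 5]
Event 8: SEND 3->2: VV[3][3]++ -> VV[3]=[1, 0, 0, 6], msg_vec=[1, 0, 0, 6]; VV[2]=max(VV[2],msg_vec) then VV[2][2]++ -> VV[2]=[1, 0, 3, 6]
Event 9: LOCAL 1: VV[1][1]++ -> VV[1]=[0, 3, 1, 0]
Event 8 stamp: [1, 0, 0, 6]
Event 9 stamp: [0, 3, 1, 0]
[1, 0, 0, 6] <= [0, 3, 1, 0]? False. Equal? False. Happens-before: False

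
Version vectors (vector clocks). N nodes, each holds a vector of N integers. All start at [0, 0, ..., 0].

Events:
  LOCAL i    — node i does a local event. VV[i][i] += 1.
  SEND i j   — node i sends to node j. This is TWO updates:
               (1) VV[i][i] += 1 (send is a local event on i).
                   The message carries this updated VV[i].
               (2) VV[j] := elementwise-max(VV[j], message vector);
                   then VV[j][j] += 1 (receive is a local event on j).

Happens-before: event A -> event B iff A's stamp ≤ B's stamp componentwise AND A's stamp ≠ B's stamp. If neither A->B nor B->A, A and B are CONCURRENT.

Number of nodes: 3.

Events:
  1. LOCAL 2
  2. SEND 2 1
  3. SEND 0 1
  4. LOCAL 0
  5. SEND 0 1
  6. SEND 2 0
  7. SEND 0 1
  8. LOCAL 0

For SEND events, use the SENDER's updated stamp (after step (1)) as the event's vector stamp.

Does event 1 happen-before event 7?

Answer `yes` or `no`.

Answer: yes

Derivation:
Initial: VV[0]=[0, 0, 0]
Initial: VV[1]=[0, 0, 0]
Initial: VV[2]=[0, 0, 0]
Event 1: LOCAL 2: VV[2][2]++ -> VV[2]=[0, 0, 1]
Event 2: SEND 2->1: VV[2][2]++ -> VV[2]=[0, 0, 2], msg_vec=[0, 0, 2]; VV[1]=max(VV[1],msg_vec) then VV[1][1]++ -> VV[1]=[0, 1, 2]
Event 3: SEND 0->1: VV[0][0]++ -> VV[0]=[1, 0, 0], msg_vec=[1, 0, 0]; VV[1]=max(VV[1],msg_vec) then VV[1][1]++ -> VV[1]=[1, 2, 2]
Event 4: LOCAL 0: VV[0][0]++ -> VV[0]=[2, 0, 0]
Event 5: SEND 0->1: VV[0][0]++ -> VV[0]=[3, 0, 0], msg_vec=[3, 0, 0]; VV[1]=max(VV[1],msg_vec) then VV[1][1]++ -> VV[1]=[3, 3, 2]
Event 6: SEND 2->0: VV[2][2]++ -> VV[2]=[0, 0, 3], msg_vec=[0, 0, 3]; VV[0]=max(VV[0],msg_vec) then VV[0][0]++ -> VV[0]=[4, 0, 3]
Event 7: SEND 0->1: VV[0][0]++ -> VV[0]=[5, 0, 3], msg_vec=[5, 0, 3]; VV[1]=max(VV[1],msg_vec) then VV[1][1]++ -> VV[1]=[5, 4, 3]
Event 8: LOCAL 0: VV[0][0]++ -> VV[0]=[6, 0, 3]
Event 1 stamp: [0, 0, 1]
Event 7 stamp: [5, 0, 3]
[0, 0, 1] <= [5, 0, 3]? True. Equal? False. Happens-before: True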